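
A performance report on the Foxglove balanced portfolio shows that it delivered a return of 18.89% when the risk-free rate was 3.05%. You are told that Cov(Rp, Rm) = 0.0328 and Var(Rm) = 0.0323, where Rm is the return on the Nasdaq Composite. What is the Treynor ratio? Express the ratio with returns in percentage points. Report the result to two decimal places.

β = Cov / Var = 0.0328 / 0.0323 = 1.0155
Treynor = (Rp − Rf) / β = (18.89% − 3.05%) / 1.0155 = 15.84 / 1.0155 = 15.5982

15.60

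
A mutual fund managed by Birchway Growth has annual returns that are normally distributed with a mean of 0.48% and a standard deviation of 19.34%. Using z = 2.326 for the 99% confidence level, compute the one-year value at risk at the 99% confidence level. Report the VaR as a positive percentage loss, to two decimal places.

44.50

VaR (as % loss) = −(μ − z·σ) = −(0.48% − 2.326 × 19.34%) = −(-44.50484%) = 44.50484%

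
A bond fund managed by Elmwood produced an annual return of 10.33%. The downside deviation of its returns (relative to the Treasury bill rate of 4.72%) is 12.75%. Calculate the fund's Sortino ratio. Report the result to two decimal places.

0.44

Sortino = (Rp − Rf) / σd = (10.33% − 4.72%) / 12.75% = 5.61% / 12.75% = 0.4400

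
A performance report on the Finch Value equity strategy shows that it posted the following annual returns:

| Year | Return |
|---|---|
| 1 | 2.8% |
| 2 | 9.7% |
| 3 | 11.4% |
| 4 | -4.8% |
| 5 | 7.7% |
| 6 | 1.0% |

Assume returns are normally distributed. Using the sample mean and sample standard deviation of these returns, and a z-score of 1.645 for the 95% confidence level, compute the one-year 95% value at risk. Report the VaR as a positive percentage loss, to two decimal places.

Mean return r̄ = 27.80 / 6 = 4.6333%
Sample σ = √[Σ(r − r̄)² / 5] = √[186.4133 / 5] = √37.2827 = 6.1060%
VaR = −(r̄ − z·σ) = −(4.6333 − 1.645 × 6.1060) = −(-5.4111) = 5.4111%

5.41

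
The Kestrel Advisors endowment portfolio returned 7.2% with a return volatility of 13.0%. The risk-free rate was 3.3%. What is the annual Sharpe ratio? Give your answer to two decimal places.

Sharpe = (Rp − Rf) / σp = (7.2% − 3.3%) / 13.0% = 3.90% / 13.0% = 0.3000

0.30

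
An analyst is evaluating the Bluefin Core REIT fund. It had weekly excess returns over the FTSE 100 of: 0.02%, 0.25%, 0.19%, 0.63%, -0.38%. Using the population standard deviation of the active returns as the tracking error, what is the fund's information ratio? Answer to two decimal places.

r̄ = (0.02 + 0.25 + 0.19 + 0.63 − 0.38) / 5 = 0.1420%
Population σ = √[Σ(r − r̄)² / 5] = √[0.5395 / 5] = √0.1079 = 0.3285%
IR = r̄ / tracking error = 0.1420 / 0.3285 = 0.4323

0.43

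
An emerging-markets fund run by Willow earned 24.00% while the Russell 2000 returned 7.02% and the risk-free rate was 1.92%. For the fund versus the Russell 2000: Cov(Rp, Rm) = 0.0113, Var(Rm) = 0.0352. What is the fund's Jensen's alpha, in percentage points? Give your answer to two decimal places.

20.44

β = Cov / Var = 0.0113 / 0.0352 = 0.3210
E[R] = Rf + β(Rm − Rf) = 1.92% + 0.3210 × (7.02% − 1.92%) = 3.5571%
α = Rp − E[R] = 24.00% − 3.5571% = 20.4429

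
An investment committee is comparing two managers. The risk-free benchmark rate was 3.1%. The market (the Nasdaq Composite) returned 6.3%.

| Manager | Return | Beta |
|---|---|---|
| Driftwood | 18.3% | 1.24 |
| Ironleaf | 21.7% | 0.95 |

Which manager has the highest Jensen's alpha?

Ironleaf

Driftwood: α = 18.3% − [3.1% + 1.24 × (6.3% − 3.1%)] = 11.232
Ironleaf: α = 21.7% − [3.1% + 0.95 × (6.3% − 3.1%)] = 15.560
Highest: Ironleaf (15.560).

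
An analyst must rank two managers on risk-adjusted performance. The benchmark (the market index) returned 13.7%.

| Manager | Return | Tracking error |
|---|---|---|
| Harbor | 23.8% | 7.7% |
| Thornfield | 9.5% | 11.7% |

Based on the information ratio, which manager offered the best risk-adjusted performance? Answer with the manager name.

Harbor

Harbor: IR = (23.8% − 13.7%) / 7.7% = 1.312
Thornfield: IR = (9.5% − 13.7%) / 11.7% = -0.359
Highest: Harbor (1.312).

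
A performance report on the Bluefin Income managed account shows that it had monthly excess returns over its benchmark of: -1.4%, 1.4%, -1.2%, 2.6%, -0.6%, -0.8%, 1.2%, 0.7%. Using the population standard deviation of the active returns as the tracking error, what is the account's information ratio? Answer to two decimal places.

0.18

μ = (-1.4 + 1.4 − 1.2 + 2.6 − 0.6 − 0.8 + 1.2 + 0.7) / 8 = 1.90 / 8 = 0.2375%
Σ(r − μ)² = (-1.4 − 0.2375)² + (1.4 − 0.2375)² + (-1.2 − 0.2375)² + … = 14.5988
σ = √[14.5988 / 8] = 1.3509%
IR = μ / tracking error = 0.2375 / 1.3509 = 0.1758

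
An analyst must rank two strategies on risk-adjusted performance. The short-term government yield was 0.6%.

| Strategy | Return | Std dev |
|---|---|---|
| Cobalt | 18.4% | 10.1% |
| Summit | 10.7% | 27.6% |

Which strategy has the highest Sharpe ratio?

Cobalt

Cobalt: Sharpe ratio = (18.4% − 0.6%) / 10.1% = 1.762
Summit: Sharpe ratio = (10.7% − 0.6%) / 27.6% = 0.366
Highest: Cobalt (1.762).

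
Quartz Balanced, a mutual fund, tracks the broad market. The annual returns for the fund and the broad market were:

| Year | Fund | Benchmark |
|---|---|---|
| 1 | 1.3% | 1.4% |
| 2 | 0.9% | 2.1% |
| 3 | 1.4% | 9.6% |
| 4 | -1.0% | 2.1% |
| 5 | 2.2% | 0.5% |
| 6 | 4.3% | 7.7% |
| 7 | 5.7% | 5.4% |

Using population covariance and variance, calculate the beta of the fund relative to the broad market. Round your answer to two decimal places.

0.26

r̄p = 2.1143%,  r̄m = 4.1143%
Cov = Σ(rp − r̄p)(rm − r̄m) / 7 = 2.7355
Var(rm) = Σ(rm − r̄m)² / 7 = 10.4498
β = Cov / Var = 2.7355 / 10.4498 = 0.2618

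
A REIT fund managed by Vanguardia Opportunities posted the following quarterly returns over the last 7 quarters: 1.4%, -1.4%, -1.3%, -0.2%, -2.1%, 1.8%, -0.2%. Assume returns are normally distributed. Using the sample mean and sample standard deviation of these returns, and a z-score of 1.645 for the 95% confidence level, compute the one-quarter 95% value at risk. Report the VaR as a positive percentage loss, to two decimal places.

r̄ = (1.4 − 1.4 − 1.3 − 0.2 − 2.1 + 1.8 − 0.2) / 7 = -0.2857%
Sample σ = √[Σ(r − r̄)² / 6] = √[12.7686 / 6] = √2.1281 = 1.4588%
VaR = −(r̄ − z·σ) = −(-0.2857 − 1.645 × 1.4588) = −(-2.6854) = 2.6854%

2.69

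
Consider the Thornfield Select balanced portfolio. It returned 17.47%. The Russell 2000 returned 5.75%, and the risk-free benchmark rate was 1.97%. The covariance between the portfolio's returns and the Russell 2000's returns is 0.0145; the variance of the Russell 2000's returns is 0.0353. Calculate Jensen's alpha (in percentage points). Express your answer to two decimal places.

β = Cov / Var = 0.0145 / 0.0353 = 0.4108
E[R] = Rf + β(Rm − Rf) = 1.97% + 0.4108 × (5.75% − 1.97%) = 3.5228%
α = Rp − E[R] = 17.47% − 3.5228% = 13.9472

13.95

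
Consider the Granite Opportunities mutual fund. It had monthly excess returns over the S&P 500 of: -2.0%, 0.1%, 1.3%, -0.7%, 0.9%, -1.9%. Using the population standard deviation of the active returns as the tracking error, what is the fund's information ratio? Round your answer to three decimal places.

r̄ = (-2 + 0.1 + 1.3 − 0.7 + 0.9 − 1.9) / 6 = -2.30 / 6 = -0.3833%
Population std dev = √[9.7283 / 6] = 1.2733%
IR = r̄ / tracking error = -0.3833 / 1.2733 = -0.3010

-0.301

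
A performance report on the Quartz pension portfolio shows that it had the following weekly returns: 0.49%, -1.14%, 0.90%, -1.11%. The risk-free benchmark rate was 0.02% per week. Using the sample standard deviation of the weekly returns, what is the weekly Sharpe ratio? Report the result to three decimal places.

r̄ = (0.49 − 1.14 + 0.9 − 1.11) / 4 = -0.2150%
Σ(r − r̄)² = 3.3969; sample σ = √(3.3969/3) = 1.0641%
Sharpe = (r̄ − rf) / σ = (-0.2150 − 0.02) / 1.0641 = -0.2350 / 1.0641 = -0.2208

-0.221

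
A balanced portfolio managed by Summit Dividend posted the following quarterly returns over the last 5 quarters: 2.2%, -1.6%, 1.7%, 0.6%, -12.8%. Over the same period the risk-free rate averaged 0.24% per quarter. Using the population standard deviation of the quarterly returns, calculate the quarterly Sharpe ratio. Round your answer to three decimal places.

Mean return r̄ = -9.90 / 5 = -1.9800%
Σ(r − r̄)² = (2.2 − (-1.9800))² + (-1.6 − (-1.9800))² + … = 154.8880
population σ = √(154.8880 / 5) = √30.9776 = 5.5658%
Sharpe = (r̄ − rf) / σ = (-1.9800 − 0.24) / 5.5658 = -2.2200 / 5.5658 = -0.3989

-0.399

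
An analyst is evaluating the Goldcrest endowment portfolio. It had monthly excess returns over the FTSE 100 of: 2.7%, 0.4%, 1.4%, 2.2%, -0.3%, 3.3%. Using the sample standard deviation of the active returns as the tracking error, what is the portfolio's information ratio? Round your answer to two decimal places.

1.17

μ = (2.7 + 0.4 + 1.4 + 2.2 − 0.3 + 3.3) / 6 = 9.70 / 6 = 1.6167%
Sample σ = √[Σ(r − μ)² / 5] = √[9.5483 / 5] = √1.9097 = 1.3819%
IR = μ / tracking error = 1.6167 / 1.3819 = 1.1699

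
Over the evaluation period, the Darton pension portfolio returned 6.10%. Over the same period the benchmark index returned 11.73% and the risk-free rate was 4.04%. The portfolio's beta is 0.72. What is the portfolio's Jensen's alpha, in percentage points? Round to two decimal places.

CAPM expected return = Rf + β(Rm − Rf) = 4.04% + 0.72 × (11.73% − 4.04%) = 4.04 + 0.72 × 7.69 = 9.5768%
Jensen's α = Rp − E[R] = 6.10% − 9.5768% = -3.4768

-3.48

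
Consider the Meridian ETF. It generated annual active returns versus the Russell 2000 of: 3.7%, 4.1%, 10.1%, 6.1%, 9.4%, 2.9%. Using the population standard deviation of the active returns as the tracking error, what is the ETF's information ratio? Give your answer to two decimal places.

Mean return r̄ = 36.30 / 6 = 6.0500%
Σ(r − r̄)² = (3.7 − 6.0500)² + (4.1 − 6.0500)² + (10.1 − 6.0500)² + … = 46.8750
σ = √[46.8750 / 6] = 2.7951%
IR = r̄ / tracking error = 6.0500 / 2.7951 = 2.1645

2.16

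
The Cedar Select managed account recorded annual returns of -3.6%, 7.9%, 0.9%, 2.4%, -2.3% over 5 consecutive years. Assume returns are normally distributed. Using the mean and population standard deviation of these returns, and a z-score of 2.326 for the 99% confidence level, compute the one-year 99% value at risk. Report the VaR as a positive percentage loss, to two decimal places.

8.34

μ = (-3.6 + 7.9 + 0.9 + 2.4 − 2.3) / 5 = 5.30 / 5 = 1.0600%
Σ(r − μ)² = 81.6120; population σ = √(81.6120/5) = 4.0401%
VaR = −(μ − z·σ) = −(1.0600 − 2.326 × 4.0401) = −(-8.3373) = 8.3373%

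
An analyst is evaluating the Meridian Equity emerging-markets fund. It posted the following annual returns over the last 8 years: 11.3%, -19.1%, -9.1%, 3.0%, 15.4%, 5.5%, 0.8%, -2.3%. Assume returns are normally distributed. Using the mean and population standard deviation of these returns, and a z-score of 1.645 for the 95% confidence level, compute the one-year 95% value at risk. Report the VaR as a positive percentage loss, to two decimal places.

μ = (11.3 − 19.1 − 9.1 + 3 + 15.4 + 5.5 + 0.8 − 2.3) / 8 = 5.50 / 8 = 0.6875%
Σ(r − μ)² = 853.8688; population σ = √(853.8688/8) = 10.3312%
VaR = −(μ − z·σ) = −(0.6875 − 1.645 × 10.3312) = −(-16.3073) = 16.3073%

16.31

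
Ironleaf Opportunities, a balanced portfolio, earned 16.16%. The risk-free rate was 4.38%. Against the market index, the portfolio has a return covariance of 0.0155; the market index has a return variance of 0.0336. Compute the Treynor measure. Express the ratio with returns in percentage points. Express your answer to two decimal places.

β = Cov / Var = 0.0155 / 0.0336 = 0.4613
Treynor = (Rp − Rf) / β = (16.16% − 4.38%) / 0.4613 = 11.78 / 0.4613 = 25.5365

25.54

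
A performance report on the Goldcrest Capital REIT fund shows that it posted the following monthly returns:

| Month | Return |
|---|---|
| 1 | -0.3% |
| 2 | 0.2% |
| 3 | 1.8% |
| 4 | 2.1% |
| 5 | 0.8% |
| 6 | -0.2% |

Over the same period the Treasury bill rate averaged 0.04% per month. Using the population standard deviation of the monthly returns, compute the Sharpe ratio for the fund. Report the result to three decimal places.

0.742

μ = (-0.3 + 0.2 + 1.8 + 2.1 + 0.8 − 0.2) / 6 = 4.40 / 6 = 0.7333%
Σ(r − μ)² = (-0.3 − 0.7333)² + (0.2 − 0.7333)² + (1.8 − 0.7333)² + … = 5.2333
σ = √[5.2333 / 6] = 0.9339%
Sharpe = (μ − rf) / σ = (0.7333 − 0.04) / 0.9339 = 0.6933 / 0.9339 = 0.7424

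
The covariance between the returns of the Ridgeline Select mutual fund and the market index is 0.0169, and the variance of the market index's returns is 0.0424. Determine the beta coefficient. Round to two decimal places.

0.40

β = Cov(Rp, Rm) / Var(Rm) = 0.0169 / 0.0424 = 0.3986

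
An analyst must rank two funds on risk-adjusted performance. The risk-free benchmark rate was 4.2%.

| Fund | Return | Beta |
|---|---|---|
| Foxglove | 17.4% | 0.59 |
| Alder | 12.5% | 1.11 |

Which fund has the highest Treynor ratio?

Foxglove: Treynor = (17.4% − 4.2%) / 0.59 = 22.373
Alder: Treynor = (12.5% − 4.2%) / 1.11 = 7.477
Highest: Foxglove (22.373).

Foxglove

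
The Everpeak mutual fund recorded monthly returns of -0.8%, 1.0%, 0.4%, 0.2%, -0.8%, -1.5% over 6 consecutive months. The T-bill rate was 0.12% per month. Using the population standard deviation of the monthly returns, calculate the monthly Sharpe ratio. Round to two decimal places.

r̄ = (-0.8 + 1 + 0.4 + 0.2 − 0.8 − 1.5) / 6 = -0.2500%
Population σ = √[Σ(r − r̄)² / 6] = √[4.3550 / 6] = √0.7258 = 0.8519%
Sharpe = (r̄ − rf) / σ = (-0.2500 − 0.12) / 0.8519 = -0.3700 / 0.8519 = -0.4343

-0.43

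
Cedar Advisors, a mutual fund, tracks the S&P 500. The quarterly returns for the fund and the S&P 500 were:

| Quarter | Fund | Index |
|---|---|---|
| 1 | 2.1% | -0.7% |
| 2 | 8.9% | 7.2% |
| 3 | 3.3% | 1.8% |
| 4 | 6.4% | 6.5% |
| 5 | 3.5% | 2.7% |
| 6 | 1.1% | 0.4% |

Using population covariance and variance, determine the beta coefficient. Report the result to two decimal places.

0.86

r̄p = 4.2167%,  r̄m = 2.9833%
Cov = Σ(rp − r̄p)(rm − r̄m) / 6 = 7.4269
Var(rm) = Σ(rm − r̄m)² / 6 = 8.6447
β = Cov / Var = 7.4269 / 8.6447 = 0.8591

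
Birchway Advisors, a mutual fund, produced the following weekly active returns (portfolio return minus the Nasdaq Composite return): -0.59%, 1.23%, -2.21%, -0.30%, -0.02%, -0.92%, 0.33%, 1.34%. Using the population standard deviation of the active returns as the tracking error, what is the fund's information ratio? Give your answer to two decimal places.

-0.13

Mean return r̄ = -1.140 / 8 = -0.1425%
Σ(r − r̄)² = (-0.59 − (-0.1425))² + (1.23 − (-0.1425))² + (-2.21 − (-0.1425))² + … = 9.4240
σ = √[9.4240 / 8] = 1.0854%
IR = r̄ / tracking error = -0.1425 / 1.0854 = -0.1313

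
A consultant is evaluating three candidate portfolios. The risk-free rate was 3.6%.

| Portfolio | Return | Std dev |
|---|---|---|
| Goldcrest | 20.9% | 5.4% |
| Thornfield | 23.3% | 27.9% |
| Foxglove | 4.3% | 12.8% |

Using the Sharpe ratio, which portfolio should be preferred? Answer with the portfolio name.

Goldcrest

Goldcrest: Sharpe ratio = (20.9% − 3.6%) / 5.4% = 3.204
Thornfield: Sharpe ratio = (23.3% − 3.6%) / 27.9% = 0.706
Foxglove: Sharpe ratio = (4.3% − 3.6%) / 12.8% = 0.055
Highest: Goldcrest (3.204).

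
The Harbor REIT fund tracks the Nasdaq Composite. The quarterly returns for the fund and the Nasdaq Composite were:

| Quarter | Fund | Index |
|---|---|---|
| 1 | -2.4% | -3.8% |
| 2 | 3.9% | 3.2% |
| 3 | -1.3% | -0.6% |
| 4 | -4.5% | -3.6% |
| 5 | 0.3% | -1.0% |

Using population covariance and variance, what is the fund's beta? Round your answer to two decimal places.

1.04

r̄p = -0.8000%,  r̄m = -1.1600%
Cov = Σ(rp − r̄p)(rm − r̄m) / 5 = 6.7280
Var(rm) = Σ(rm − r̄m)² / 5 = 6.4544
β = Cov / Var = 6.7280 / 6.4544 = 1.0424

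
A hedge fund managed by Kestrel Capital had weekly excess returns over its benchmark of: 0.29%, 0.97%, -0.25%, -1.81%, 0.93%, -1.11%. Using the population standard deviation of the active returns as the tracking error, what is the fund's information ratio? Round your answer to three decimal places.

Mean return r̄ = -0.980 / 6 = -0.1633%
Σ(r − r̄)² = 6.3005; population σ = √(6.3005/6) = 1.0247%
IR = r̄ / tracking error = -0.1633 / 1.0247 = -0.1594

-0.159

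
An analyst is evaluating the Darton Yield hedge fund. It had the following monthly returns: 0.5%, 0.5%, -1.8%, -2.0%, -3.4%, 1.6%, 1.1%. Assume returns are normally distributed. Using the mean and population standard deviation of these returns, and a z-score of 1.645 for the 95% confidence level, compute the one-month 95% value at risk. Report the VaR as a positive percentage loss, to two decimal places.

3.37

r̄ = (0.5 + 0.5 − 1.8 − 2 − 3.4 + 1.6 + 1.1) / 7 = -0.5000%
Population std dev = √[21.3200 / 7] = 1.7452%
VaR = −(r̄ − z·σ) = −(-0.5000 − 1.645 × 1.7452) = −(-3.3709) = 3.3709%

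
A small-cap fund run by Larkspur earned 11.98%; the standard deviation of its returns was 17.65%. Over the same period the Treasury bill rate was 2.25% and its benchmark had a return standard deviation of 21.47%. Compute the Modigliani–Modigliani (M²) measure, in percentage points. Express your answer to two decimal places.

14.09

Sharpe = (Rp − Rf) / σp = (11.98% − 2.25%) / 17.65% = 0.5513
M² = Rf + Sharpe × σm = 2.25% + 0.5513 × 21.47% = 14.0864%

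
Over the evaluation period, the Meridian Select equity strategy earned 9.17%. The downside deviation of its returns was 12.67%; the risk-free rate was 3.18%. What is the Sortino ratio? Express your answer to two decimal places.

Sortino = (Rp − Rf) / σd = (9.17% − 3.18%) / 12.67% = 5.99% / 12.67% = 0.4728

0.47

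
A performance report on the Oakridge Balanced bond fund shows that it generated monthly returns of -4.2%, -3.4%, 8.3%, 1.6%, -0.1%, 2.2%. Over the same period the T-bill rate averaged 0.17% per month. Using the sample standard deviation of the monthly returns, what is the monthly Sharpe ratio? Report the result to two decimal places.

Mean return r̄ = 4.40 / 6 = 0.7333%
Sample std dev = √[102.2733 / 5] = 4.5227%
Sharpe = (r̄ − rf) / σ = (0.7333 − 0.17) / 4.5227 = 0.5633 / 4.5227 = 0.1245

0.12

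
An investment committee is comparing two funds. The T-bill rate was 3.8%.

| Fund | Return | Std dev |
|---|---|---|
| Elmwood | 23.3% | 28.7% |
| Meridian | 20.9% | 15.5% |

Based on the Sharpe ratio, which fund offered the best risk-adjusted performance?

Meridian

Elmwood: Sharpe ratio = (23.3% − 3.8%) / 28.7% = 0.679
Meridian: Sharpe ratio = (20.9% − 3.8%) / 15.5% = 1.103
Highest: Meridian (1.103).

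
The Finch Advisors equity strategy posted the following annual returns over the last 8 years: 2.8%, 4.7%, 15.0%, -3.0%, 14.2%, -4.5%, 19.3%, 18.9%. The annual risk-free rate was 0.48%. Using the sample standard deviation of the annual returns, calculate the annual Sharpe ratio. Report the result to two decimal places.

μ = (2.8 + 4.7 + 15 − 3 + 14.2 − 4.5 + 19.3 + 18.9) / 8 = 8.4250%
Σ(r − μ)² = (2.8 − 8.4250)² + (4.7 − 8.4250)² + (15 − 8.4250)² + … = 647.6750
sample σ = √(647.6750 / 7) = √92.5250 = 9.6190%
Sharpe = (μ − rf) / σ = (8.4250 − 0.48) / 9.6190 = 7.9450 / 9.6190 = 0.8260

0.83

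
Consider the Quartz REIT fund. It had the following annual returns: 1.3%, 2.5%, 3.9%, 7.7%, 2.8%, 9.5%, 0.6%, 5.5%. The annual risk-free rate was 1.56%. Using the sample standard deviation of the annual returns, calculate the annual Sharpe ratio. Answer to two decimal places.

0.85

r̄ = (1.3 + 2.5 + 3.9 + 7.7 + 2.8 + 9.5 + 0.6 + 5.5) / 8 = 33.80 / 8 = 4.2250%
Sample std dev = √[68.3350 / 7] = 3.1244%
Sharpe = (r̄ − rf) / σ = (4.2250 − 1.56) / 3.1244 = 2.6650 / 3.1244 = 0.8530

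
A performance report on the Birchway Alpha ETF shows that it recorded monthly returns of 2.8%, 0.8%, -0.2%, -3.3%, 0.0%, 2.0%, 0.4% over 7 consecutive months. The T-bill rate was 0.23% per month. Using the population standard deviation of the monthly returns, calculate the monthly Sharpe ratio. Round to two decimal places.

0.07

Mean return r̄ = 2.50 / 7 = 0.3571%
Population σ = √[Σ(r − r̄)² / 7] = √[22.6771 / 7] = √3.2396 = 1.7999%
Sharpe = (r̄ − rf) / σ = (0.3571 − 0.23) / 1.7999 = 0.1271 / 1.7999 = 0.0706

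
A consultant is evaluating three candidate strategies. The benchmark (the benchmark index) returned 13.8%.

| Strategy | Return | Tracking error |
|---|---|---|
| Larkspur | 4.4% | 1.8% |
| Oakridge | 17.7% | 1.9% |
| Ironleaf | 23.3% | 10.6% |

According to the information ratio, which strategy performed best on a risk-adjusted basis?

Oakridge

Larkspur: IR = (4.4% − 13.8%) / 1.8% = -5.222
Oakridge: IR = (17.7% − 13.8%) / 1.9% = 2.053
Ironleaf: IR = (23.3% − 13.8%) / 10.6% = 0.896
Highest: Oakridge (2.053).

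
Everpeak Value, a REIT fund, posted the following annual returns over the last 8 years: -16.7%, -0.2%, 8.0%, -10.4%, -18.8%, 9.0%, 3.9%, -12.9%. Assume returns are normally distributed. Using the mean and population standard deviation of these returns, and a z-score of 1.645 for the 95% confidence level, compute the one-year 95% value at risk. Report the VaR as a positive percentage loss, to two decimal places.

Mean return μ = -38.10 / 8 = -4.7625%
Σ(r − μ)² = 885.6988; population σ = √(885.6988/8) = 10.5220%
VaR = −(μ − z·σ) = −(-4.7625 − 1.645 × 10.5220) = −(-22.0712) = 22.0712%

22.07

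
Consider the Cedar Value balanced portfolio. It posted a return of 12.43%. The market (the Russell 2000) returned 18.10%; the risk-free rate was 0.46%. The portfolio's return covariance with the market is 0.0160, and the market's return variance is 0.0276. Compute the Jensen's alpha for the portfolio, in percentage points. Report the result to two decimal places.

β = Cov / Var = 0.0160 / 0.0276 = 0.5797
E[R] = Rf + β(Rm − Rf) = 0.46% + 0.5797 × (18.10% − 0.46%) = 10.6859%
α = Rp − E[R] = 12.43% − 10.6859% = 1.7441

1.74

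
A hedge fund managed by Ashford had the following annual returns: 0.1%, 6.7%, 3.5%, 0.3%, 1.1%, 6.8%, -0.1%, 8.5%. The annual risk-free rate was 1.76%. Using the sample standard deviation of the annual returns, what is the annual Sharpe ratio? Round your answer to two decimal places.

Mean return r̄ = 26.90 / 8 = 3.3625%
Sample std dev = √[86.4988 / 7] = 3.5152%
Sharpe = (r̄ − rf) / σ = (3.3625 − 1.76) / 3.5152 = 1.6025 / 3.5152 = 0.4559

0.46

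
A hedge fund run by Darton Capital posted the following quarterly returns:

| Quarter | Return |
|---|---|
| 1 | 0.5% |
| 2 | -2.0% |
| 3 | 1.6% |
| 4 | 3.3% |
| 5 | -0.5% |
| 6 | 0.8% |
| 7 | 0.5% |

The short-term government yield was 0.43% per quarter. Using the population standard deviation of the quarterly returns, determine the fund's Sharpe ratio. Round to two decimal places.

0.11

r̄ = (0.5 − 2 + 1.6 + 3.3 − 0.5 + 0.8 + 0.5) / 7 = 4.20 / 7 = 0.6000%
Population std dev = √[16.3200 / 7] = 1.5269%
Sharpe = (r̄ − rf) / σ = (0.6000 − 0.43) / 1.5269 = 0.1700 / 1.5269 = 0.1113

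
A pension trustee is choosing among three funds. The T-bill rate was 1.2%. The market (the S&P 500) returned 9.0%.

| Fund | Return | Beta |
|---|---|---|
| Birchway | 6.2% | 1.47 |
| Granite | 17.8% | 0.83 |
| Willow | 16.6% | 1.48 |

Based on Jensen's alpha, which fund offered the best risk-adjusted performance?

Birchway: α = 6.2% − [1.2% + 1.47 × (9.0% − 1.2%)] = -6.466
Granite: α = 17.8% − [1.2% + 0.83 × (9.0% − 1.2%)] = 10.126
Willow: α = 16.6% − [1.2% + 1.48 × (9.0% − 1.2%)] = 3.856
Highest: Granite (10.126).

Granite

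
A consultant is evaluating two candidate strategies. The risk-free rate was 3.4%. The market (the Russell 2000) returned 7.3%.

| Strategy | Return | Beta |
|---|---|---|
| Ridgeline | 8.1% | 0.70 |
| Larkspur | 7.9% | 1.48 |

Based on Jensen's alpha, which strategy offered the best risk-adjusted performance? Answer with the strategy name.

Ridgeline

Ridgeline: α = 8.1% − [3.4% + 0.70 × (7.3% − 3.4%)] = 1.970
Larkspur: α = 7.9% − [3.4% + 1.48 × (7.3% − 3.4%)] = -1.272
Highest: Ridgeline (1.970).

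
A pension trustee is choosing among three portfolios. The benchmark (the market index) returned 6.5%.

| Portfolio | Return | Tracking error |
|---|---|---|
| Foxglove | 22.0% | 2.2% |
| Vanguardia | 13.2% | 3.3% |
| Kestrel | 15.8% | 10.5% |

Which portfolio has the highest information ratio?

Foxglove

Foxglove: IR = (22.0% − 6.5%) / 2.2% = 7.045
Vanguardia: IR = (13.2% − 6.5%) / 3.3% = 2.030
Kestrel: IR = (15.8% − 6.5%) / 10.5% = 0.886
Highest: Foxglove (7.045).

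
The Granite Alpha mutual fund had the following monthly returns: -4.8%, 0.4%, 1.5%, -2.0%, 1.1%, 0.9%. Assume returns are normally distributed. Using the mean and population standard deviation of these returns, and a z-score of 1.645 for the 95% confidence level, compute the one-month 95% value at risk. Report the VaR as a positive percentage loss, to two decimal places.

r̄ = (-4.8 + 0.4 + 1.5 − 2 + 1.1 + 0.9) / 6 = -0.4833%
Population σ = √[Σ(r − r̄)² / 6] = √[30.0683 / 6] = √5.0114 = 2.2386%
VaR = −(r̄ − z·σ) = −(-0.4833 − 1.645 × 2.2386) = −(-4.1658) = 4.1658%

4.17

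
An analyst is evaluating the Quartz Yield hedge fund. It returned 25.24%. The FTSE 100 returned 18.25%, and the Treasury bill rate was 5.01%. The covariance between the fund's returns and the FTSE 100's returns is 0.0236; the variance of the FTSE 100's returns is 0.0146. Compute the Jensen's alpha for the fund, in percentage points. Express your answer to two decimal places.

β = Cov / Var = 0.0236 / 0.0146 = 1.6164
E[R] = Rf + β(Rm − Rf) = 5.01% + 1.6164 × (18.25% − 5.01%) = 26.4111%
α = Rp − E[R] = 25.24% − 26.4111% = -1.1711

-1.17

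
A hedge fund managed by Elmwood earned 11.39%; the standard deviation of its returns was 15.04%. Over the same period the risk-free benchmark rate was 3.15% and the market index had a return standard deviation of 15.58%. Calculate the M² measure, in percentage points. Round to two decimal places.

11.69

Sharpe = (Rp − Rf) / σp = (11.39% − 3.15%) / 15.04% = 0.5479
M² = Rf + Sharpe × σm = 3.15% + 0.5479 × 15.58% = 11.6863%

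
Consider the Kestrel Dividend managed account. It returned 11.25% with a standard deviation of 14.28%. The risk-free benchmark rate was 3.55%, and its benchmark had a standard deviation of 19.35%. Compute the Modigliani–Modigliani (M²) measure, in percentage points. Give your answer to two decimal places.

13.98

Sharpe = (Rp − Rf) / σp = (11.25% − 3.55%) / 14.28% = 0.5392
M² = Rf + Sharpe × σm = 3.55% + 0.5392 × 19.35% = 13.9835%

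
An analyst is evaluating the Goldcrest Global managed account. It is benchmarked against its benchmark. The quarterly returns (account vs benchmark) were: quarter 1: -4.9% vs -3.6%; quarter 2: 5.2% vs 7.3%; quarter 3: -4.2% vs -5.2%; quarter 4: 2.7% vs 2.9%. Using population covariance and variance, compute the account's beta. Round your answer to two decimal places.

r̄p = -0.3000%,  r̄m = 0.3500%
Cov = Σ(rp − r̄p)(rm − r̄m) / 4 = 21.4225
Var(rm) = Σ(rm − r̄m)² / 4 = 25.3025
β = Cov / Var = 21.4225 / 25.3025 = 0.8467

0.85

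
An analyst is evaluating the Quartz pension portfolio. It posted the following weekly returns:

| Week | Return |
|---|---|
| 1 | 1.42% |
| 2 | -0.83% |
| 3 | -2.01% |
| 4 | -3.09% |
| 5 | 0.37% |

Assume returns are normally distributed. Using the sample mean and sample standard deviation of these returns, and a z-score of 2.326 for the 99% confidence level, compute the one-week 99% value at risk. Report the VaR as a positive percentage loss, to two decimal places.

Mean return μ = -4.140 / 5 = -0.8280%
Sample std dev = √[13.0025 / 4] = 1.8029%
VaR = −(μ − z·σ) = −(-0.8280 − 2.326 × 1.8029) = −(-5.0215) = 5.0215%

5.02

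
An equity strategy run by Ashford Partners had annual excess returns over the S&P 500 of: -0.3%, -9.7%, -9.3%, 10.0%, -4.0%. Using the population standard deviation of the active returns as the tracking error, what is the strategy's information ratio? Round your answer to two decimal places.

-0.37

r̄ = (-0.3 − 9.7 − 9.3 + 10 − 4) / 5 = -13.30 / 5 = -2.6600%
Population σ = √[Σ(r − r̄)² / 5] = √[261.2920 / 5] = √52.2584 = 7.2290%
IR = r̄ / tracking error = -2.6600 / 7.2290 = -0.3680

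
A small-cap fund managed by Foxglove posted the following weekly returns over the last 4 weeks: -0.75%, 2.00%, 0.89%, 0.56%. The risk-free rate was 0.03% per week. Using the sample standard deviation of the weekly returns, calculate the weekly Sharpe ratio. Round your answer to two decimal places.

μ = (-0.75 + 2 + 0.89 + 0.56) / 4 = 2.700 / 4 = 0.6750%
Sample std dev = √[3.8457 / 3] = 1.1322%
Sharpe = (μ − rf) / σ = (0.6750 − 0.03) / 1.1322 = 0.6450 / 1.1322 = 0.5697

0.57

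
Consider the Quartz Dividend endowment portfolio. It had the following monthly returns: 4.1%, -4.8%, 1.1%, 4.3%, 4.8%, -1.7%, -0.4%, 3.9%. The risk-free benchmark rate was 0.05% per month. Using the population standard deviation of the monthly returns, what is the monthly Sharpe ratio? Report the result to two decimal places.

r̄ = (4.1 − 4.8 + 1.1 + 4.3 + 4.8 − 1.7 − 0.4 + 3.9) / 8 = 1.4125%
Σ(r − r̄)² = 84.8888; population σ = √(84.8888/8) = 3.2575%
Sharpe = (r̄ − rf) / σ = (1.4125 − 0.05) / 3.2575 = 1.3625 / 3.2575 = 0.4183

0.42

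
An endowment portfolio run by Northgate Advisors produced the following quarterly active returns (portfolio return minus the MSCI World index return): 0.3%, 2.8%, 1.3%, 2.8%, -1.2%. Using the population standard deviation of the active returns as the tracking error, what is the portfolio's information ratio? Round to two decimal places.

r̄ = (0.3 + 2.8 + 1.3 + 2.8 − 1.2) / 5 = 1.2000%
Σ(r − r̄)² = (0.3 − 1.2000)² + (2.8 − 1.2000)² + (1.3 − 1.2000)² + … = 11.7000
σ = √[11.7000 / 5] = 1.5297%
IR = r̄ / tracking error = 1.2000 / 1.5297 = 0.7845

0.78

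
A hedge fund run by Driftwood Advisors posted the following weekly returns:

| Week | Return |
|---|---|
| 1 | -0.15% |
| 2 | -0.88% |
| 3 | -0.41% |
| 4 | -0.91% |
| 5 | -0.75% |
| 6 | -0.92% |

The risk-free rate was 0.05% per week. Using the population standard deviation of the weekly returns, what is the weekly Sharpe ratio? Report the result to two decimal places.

r̄ = (-0.15 − 0.88 − 0.41 − 0.91 − 0.75 − 0.92) / 6 = -0.6700%
Population std dev = √[0.5086 / 6] = 0.2911%
Sharpe = (r̄ − rf) / σ = (-0.6700 − 0.05) / 0.2911 = -0.7200 / 0.2911 = -2.4734

-2.47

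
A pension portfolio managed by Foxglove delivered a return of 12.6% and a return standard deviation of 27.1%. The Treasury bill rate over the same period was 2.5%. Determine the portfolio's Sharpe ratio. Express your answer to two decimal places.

0.37

Sharpe = (Rp − Rf) / σp = (12.6% − 2.5%) / 27.1% = 10.10% / 27.1% = 0.3727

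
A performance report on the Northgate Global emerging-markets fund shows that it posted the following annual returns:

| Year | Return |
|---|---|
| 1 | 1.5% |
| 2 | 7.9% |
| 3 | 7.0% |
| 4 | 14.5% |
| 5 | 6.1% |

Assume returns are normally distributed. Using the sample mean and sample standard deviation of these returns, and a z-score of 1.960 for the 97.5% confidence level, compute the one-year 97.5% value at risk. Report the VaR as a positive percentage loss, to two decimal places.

1.76

Mean return r̄ = 37.00 / 5 = 7.4000%
Σ(r − r̄)² = 87.3200; sample σ = √(87.3200/4) = 4.6723%
VaR = −(r̄ − z·σ) = −(7.4000 − 1.960 × 4.6723) = −(-1.7577) = 1.7577%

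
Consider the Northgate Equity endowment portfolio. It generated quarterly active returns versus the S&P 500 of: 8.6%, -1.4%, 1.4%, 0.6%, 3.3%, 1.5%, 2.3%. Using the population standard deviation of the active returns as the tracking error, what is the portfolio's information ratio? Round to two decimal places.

r̄ = (8.6 − 1.4 + 1.4 + 0.6 + 3.3 + 1.5 + 2.3) / 7 = 2.3286%
Population std dev = √[58.7143 / 7] = 2.8962%
IR = r̄ / tracking error = 2.3286 / 2.8962 = 0.8040

0.80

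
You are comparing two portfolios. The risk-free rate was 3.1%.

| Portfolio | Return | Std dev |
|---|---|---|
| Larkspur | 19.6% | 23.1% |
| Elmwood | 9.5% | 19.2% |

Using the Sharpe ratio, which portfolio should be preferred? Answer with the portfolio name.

Larkspur: Sharpe ratio = (19.6% − 3.1%) / 23.1% = 0.714
Elmwood: Sharpe ratio = (9.5% − 3.1%) / 19.2% = 0.333
Highest: Larkspur (0.714).

Larkspur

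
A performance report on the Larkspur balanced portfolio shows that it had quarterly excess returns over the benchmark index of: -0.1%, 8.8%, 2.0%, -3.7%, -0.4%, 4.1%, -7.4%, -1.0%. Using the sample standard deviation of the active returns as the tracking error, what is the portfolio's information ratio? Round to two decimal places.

0.06

r̄ = (-0.1 + 8.8 + 2 − 3.7 − 0.4 + 4.1 − 7.4 − 1) / 8 = 2.30 / 8 = 0.2875%
Σ(r − r̄)² = (-0.1 − 0.2875)² + (8.8 − 0.2875)² + (2 − 0.2875)² + … = 167.2088
sample σ = √(167.2088 / 7) = √23.8870 = 4.8874%
IR = r̄ / tracking error = 0.2875 / 4.8874 = 0.0588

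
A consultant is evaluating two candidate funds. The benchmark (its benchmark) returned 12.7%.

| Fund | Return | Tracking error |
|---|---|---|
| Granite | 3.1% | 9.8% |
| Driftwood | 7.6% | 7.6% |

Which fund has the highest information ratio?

Granite: IR = (3.1% − 12.7%) / 9.8% = -0.980
Driftwood: IR = (7.6% − 12.7%) / 7.6% = -0.671
Highest: Driftwood (-0.671).

Driftwood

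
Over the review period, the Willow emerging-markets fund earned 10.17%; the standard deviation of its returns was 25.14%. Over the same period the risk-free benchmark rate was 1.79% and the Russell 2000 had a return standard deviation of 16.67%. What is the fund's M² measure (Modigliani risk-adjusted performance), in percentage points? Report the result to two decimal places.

7.35

Sharpe = (Rp − Rf) / σp = (10.17% − 1.79%) / 25.14% = 0.3333
M² = Rf + Sharpe × σm = 1.79% + 0.3333 × 16.67% = 7.3461%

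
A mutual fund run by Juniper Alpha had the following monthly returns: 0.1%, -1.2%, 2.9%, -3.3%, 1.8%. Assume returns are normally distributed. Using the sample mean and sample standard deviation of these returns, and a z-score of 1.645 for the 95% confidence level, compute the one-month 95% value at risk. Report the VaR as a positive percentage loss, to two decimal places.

r̄ = (0.1 − 1.2 + 2.9 − 3.3 + 1.8) / 5 = 0.0600%
Σ(r − r̄)² = 23.9720; sample σ = √(23.9720/4) = 2.4481%
VaR = −(r̄ − z·σ) = −(0.0600 − 1.645 × 2.4481) = −(-3.9671) = 3.9671%

3.97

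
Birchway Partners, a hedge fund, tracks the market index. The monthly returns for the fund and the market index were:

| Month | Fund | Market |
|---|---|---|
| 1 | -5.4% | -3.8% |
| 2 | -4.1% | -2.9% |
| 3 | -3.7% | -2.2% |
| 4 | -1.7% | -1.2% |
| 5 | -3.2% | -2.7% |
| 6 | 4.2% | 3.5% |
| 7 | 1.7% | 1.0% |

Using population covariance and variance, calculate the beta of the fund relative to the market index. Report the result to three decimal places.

1.335

r̄p = -1.7429%,  r̄m = -1.1857%
Cov = Σ(rp − r̄p)(rm − r̄m) / 7 = 7.5949
Var(rm) = Σ(rm − r̄m)² / 7 = 5.6898
β = Cov / Var = 7.5949 / 5.6898 = 1.3348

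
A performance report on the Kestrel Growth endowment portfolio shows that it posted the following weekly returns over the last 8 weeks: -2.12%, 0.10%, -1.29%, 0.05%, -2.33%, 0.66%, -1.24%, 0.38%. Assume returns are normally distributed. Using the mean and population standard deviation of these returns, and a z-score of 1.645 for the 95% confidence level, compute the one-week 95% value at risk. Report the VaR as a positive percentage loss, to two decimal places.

μ = (-2.12 + 0.1 − 1.29 + 0.05 − 2.33 + 0.66 − 1.24 + 0.38) / 8 = -0.7238%
Σ(r − μ)² = 9.5270; population σ = √(9.5270/8) = 1.0913%
VaR = −(μ − z·σ) = −(-0.7238 − 1.645 × 1.0913) = −(-2.5190) = 2.5190%

2.52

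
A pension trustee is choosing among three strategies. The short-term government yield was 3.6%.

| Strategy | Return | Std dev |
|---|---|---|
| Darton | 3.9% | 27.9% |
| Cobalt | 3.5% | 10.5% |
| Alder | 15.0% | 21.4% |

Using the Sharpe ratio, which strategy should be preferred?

Darton: Sharpe ratio = (3.9% − 3.6%) / 27.9% = 0.011
Cobalt: Sharpe ratio = (3.5% − 3.6%) / 10.5% = -0.010
Alder: Sharpe ratio = (15.0% − 3.6%) / 21.4% = 0.533
Highest: Alder (0.533).

Alder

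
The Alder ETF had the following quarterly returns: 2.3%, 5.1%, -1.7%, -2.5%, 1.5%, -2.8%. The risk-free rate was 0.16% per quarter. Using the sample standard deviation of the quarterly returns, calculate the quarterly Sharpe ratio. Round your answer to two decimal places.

0.05

μ = (2.3 + 5.1 − 1.7 − 2.5 + 1.5 − 2.8) / 6 = 1.90 / 6 = 0.3167%
Sample std dev = √[49.9283 / 5] = 3.1600%
Sharpe = (μ − rf) / σ = (0.3167 − 0.16) / 3.1600 = 0.1567 / 3.1600 = 0.0496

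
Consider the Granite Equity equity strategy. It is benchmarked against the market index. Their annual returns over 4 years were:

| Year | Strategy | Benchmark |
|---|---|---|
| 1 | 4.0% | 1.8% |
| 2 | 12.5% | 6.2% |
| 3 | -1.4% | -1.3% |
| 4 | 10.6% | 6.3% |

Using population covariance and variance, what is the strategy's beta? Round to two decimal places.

r̄p = 6.4250%,  r̄m = 3.2500%
Cov = Σ(rp − r̄p)(rm − r̄m) / 4 = 17.4438
Var(rm) = Σ(rm − r̄m)² / 4 = 10.2025
β = Cov / Var = 17.4438 / 10.2025 = 1.7098

1.71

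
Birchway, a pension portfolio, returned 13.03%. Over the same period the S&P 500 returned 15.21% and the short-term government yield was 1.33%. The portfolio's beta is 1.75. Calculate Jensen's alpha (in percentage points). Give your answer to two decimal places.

-12.59

CAPM expected return = Rf + β(Rm − Rf) = 1.33% + 1.75 × (15.21% − 1.33%) = 1.33 + 1.75 × 13.88 = 25.6200%
Jensen's α = Rp − E[R] = 13.03% − 25.6200% = -12.5900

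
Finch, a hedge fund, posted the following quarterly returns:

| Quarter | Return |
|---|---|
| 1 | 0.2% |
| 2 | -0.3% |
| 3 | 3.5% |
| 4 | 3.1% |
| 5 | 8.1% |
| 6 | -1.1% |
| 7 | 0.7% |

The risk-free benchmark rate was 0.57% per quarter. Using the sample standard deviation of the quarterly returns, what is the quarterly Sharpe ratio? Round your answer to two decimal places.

0.46

r̄ = (0.2 − 0.3 + 3.5 + 3.1 + 8.1 − 1.1 + 0.7) / 7 = 14.20 / 7 = 2.0286%
Σ(r − r̄)² = (0.2 − 2.0286)² + (-0.3 − 2.0286)² + … = 60.4943
sample σ = √(60.4943 / 6) = √10.0824 = 3.1753%
Sharpe = (r̄ − rf) / σ = (2.0286 − 0.57) / 3.1753 = 1.4586 / 3.1753 = 0.4594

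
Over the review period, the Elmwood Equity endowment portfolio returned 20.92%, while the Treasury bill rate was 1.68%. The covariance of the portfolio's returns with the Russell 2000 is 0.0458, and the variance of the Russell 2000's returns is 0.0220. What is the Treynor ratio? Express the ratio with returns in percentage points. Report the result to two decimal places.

β = Cov / Var = 0.0458 / 0.0220 = 2.0818
Treynor = (Rp − Rf) / β = (20.92% − 1.68%) / 2.0818 = 19.24 / 2.0818 = 9.2420

9.24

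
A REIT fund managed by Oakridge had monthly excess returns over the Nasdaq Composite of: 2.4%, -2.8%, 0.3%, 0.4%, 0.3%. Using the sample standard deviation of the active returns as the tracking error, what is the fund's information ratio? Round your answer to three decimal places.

0.064

Mean return r̄ = 0.60 / 5 = 0.1200%
Σ(r − r̄)² = 13.8680; sample σ = √(13.8680/4) = 1.8620%
IR = r̄ / tracking error = 0.1200 / 1.8620 = 0.0644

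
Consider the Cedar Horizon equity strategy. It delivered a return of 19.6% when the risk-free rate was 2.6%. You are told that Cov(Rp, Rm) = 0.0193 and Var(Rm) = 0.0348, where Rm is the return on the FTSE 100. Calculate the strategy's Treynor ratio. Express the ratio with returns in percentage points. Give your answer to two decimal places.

30.65

β = Cov / Var = 0.0193 / 0.0348 = 0.5546
Treynor = (Rp − Rf) / β = (19.6% − 2.6%) / 0.5546 = 17.00 / 0.5546 = 30.6527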